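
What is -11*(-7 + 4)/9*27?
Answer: 99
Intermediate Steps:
-11*(-7 + 4)/9*27 = -(-33)/9*27 = -11*(-⅓)*27 = (11/3)*27 = 99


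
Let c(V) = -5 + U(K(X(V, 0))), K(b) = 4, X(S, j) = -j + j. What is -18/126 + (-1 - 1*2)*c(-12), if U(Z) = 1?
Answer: 83/7 ≈ 11.857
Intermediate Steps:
X(S, j) = 0
c(V) = -4 (c(V) = -5 + 1 = -4)
-18/126 + (-1 - 1*2)*c(-12) = -18/126 + (-1 - 1*2)*(-4) = -18*1/126 + (-1 - 2)*(-4) = -⅐ - 3*(-4) = -⅐ + 12 = 83/7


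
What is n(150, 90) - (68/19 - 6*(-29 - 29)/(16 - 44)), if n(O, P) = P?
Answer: 13147/133 ≈ 98.850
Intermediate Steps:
n(150, 90) - (68/19 - 6*(-29 - 29)/(16 - 44)) = 90 - (68/19 - 6*(-29 - 29)/(16 - 44)) = 90 - (68*(1/19) - (-348)/(-28)) = 90 - (68/19 - (-348)*(-1)/28) = 90 - (68/19 - 6*29/14) = 90 - (68/19 - 87/7) = 90 - 1*(-1177/133) = 90 + 1177/133 = 13147/133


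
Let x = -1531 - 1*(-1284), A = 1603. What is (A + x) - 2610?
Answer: -1254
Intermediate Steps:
x = -247 (x = -1531 + 1284 = -247)
(A + x) - 2610 = (1603 - 247) - 2610 = 1356 - 2610 = -1254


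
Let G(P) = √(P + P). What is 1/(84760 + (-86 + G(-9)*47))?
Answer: 42337/3584863019 - 141*I*√2/7169726038 ≈ 1.181e-5 - 2.7812e-8*I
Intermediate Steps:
G(P) = √2*√P (G(P) = √(2*P) = √2*√P)
1/(84760 + (-86 + G(-9)*47)) = 1/(84760 + (-86 + (√2*√(-9))*47)) = 1/(84760 + (-86 + (√2*(3*I))*47)) = 1/(84760 + (-86 + (3*I*√2)*47)) = 1/(84760 + (-86 + 141*I*√2)) = 1/(84674 + 141*I*√2)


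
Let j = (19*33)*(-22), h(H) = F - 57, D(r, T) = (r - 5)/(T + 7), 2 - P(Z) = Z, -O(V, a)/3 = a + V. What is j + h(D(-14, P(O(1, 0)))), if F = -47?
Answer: -13898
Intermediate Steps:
O(V, a) = -3*V - 3*a (O(V, a) = -3*(a + V) = -3*(V + a) = -3*V - 3*a)
P(Z) = 2 - Z
D(r, T) = (-5 + r)/(7 + T)
h(H) = -104 (h(H) = -47 - 57 = -104)
j = -13794 (j = 627*(-22) = -13794)
j + h(D(-14, P(O(1, 0)))) = -13794 - 104 = -13898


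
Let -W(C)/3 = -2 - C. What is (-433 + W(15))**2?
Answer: 145924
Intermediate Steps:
W(C) = 6 + 3*C (W(C) = -3*(-2 - C) = 6 + 3*C)
(-433 + W(15))**2 = (-433 + (6 + 3*15))**2 = (-433 + (6 + 45))**2 = (-433 + 51)**2 = (-382)**2 = 145924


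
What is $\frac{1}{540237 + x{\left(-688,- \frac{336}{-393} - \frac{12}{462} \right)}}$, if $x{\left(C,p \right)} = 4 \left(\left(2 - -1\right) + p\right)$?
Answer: $\frac{10087}{5449525111} \approx 1.851 \cdot 10^{-6}$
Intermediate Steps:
$x{\left(C,p \right)} = 12 + 4 p$ ($x{\left(C,p \right)} = 4 \left(\left(2 + 1\right) + p\right) = 4 \left(3 + p\right) = 12 + 4 p$)
$\frac{1}{540237 + x{\left(-688,- \frac{336}{-393} - \frac{12}{462} \right)}} = \frac{1}{540237 + \left(12 + 4 \left(- \frac{336}{-393} - \frac{12}{462}\right)\right)} = \frac{1}{540237 + \left(12 + 4 \left(\left(-336\right) \left(- \frac{1}{393}\right) - \frac{2}{77}\right)\right)} = \frac{1}{540237 + \left(12 + 4 \left(\frac{112}{131} - \frac{2}{77}\right)\right)} = \frac{1}{540237 + \left(12 + 4 \cdot \frac{8362}{10087}\right)} = \frac{1}{540237 + \left(12 + \frac{33448}{10087}\right)} = \frac{1}{540237 + \frac{154492}{10087}} = \frac{1}{\frac{5449525111}{10087}} = \frac{10087}{5449525111}$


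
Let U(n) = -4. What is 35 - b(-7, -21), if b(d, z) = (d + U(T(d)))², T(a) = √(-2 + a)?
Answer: -86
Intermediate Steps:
b(d, z) = (-4 + d)² (b(d, z) = (d - 4)² = (-4 + d)²)
35 - b(-7, -21) = 35 - (-4 - 7)² = 35 - 1*(-11)² = 35 - 1*121 = 35 - 121 = -86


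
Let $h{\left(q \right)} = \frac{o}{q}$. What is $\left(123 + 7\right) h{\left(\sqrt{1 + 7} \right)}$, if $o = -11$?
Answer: $- \frac{715 \sqrt{2}}{2} \approx -505.58$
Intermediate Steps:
$h{\left(q \right)} = - \frac{11}{q}$
$\left(123 + 7\right) h{\left(\sqrt{1 + 7} \right)} = \left(123 + 7\right) \left(- \frac{11}{\sqrt{1 + 7}}\right) = 130 \left(- \frac{11}{\sqrt{8}}\right) = 130 \left(- \frac{11}{2 \sqrt{2}}\right) = 130 \left(- 11 \frac{\sqrt{2}}{4}\right) = 130 \left(- \frac{11 \sqrt{2}}{4}\right) = - \frac{715 \sqrt{2}}{2}$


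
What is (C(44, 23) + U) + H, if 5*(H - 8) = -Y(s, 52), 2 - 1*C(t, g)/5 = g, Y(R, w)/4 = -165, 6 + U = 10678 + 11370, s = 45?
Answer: 22077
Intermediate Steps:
U = 22042 (U = -6 + (10678 + 11370) = -6 + 22048 = 22042)
Y(R, w) = -660 (Y(R, w) = 4*(-165) = -660)
C(t, g) = 10 - 5*g
H = 140 (H = 8 + (-1*(-660))/5 = 8 + (⅕)*660 = 8 + 132 = 140)
(C(44, 23) + U) + H = ((10 - 5*23) + 22042) + 140 = ((10 - 115) + 22042) + 140 = (-105 + 22042) + 140 = 21937 + 140 = 22077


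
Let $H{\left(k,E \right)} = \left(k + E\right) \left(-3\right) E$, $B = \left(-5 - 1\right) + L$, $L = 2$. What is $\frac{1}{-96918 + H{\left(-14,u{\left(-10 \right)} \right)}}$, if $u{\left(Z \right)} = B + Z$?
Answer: $- \frac{1}{98094} \approx -1.0194 \cdot 10^{-5}$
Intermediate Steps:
$B = -4$ ($B = \left(-5 - 1\right) + 2 = -6 + 2 = -4$)
$u{\left(Z \right)} = -4 + Z$
$H{\left(k,E \right)} = E \left(- 3 E - 3 k\right)$ ($H{\left(k,E \right)} = \left(E + k\right) \left(-3\right) E = \left(- 3 E - 3 k\right) E = E \left(- 3 E - 3 k\right)$)
$\frac{1}{-96918 + H{\left(-14,u{\left(-10 \right)} \right)}} = \frac{1}{-96918 - 3 \left(-4 - 10\right) \left(\left(-4 - 10\right) - 14\right)} = \frac{1}{-96918 - - 42 \left(-14 - 14\right)} = \frac{1}{-96918 - \left(-42\right) \left(-28\right)} = \frac{1}{-96918 - 1176} = \frac{1}{-98094} = - \frac{1}{98094}$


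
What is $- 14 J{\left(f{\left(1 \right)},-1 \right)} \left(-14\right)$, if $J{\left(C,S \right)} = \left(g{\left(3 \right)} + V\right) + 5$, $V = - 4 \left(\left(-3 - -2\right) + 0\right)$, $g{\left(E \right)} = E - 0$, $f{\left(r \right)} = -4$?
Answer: $2352$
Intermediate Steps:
$g{\left(E \right)} = E$ ($g{\left(E \right)} = E + 0 = E$)
$V = 4$ ($V = - 4 \left(\left(-3 + 2\right) + 0\right) = - 4 \left(-1 + 0\right) = \left(-4\right) \left(-1\right) = 4$)
$J{\left(C,S \right)} = 12$ ($J{\left(C,S \right)} = \left(3 + 4\right) + 5 = 7 + 5 = 12$)
$- 14 J{\left(f{\left(1 \right)},-1 \right)} \left(-14\right) = - 14 \cdot 12 \left(-14\right) = \left(-14\right) \left(-168\right) = 2352$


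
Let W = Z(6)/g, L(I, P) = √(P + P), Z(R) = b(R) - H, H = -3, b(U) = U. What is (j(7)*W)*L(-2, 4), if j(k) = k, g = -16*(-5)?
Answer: 63*√2/40 ≈ 2.2274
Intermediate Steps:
g = 80
Z(R) = 3 + R (Z(R) = R - 1*(-3) = R + 3 = 3 + R)
L(I, P) = √2*√P (L(I, P) = √(2*P) = √2*√P)
W = 9/80 (W = (3 + 6)/80 = 9*(1/80) = 9/80 ≈ 0.11250)
(j(7)*W)*L(-2, 4) = (7*(9/80))*(√2*√4) = 63*(√2*2)/80 = 63*(2*√2)/80 = 63*√2/40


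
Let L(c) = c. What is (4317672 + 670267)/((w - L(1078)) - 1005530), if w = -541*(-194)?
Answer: -4987939/901654 ≈ -5.5320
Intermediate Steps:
w = 104954
(4317672 + 670267)/((w - L(1078)) - 1005530) = (4317672 + 670267)/((104954 - 1*1078) - 1005530) = 4987939/((104954 - 1078) - 1005530) = 4987939/(103876 - 1005530) = 4987939/(-901654) = 4987939*(-1/901654) = -4987939/901654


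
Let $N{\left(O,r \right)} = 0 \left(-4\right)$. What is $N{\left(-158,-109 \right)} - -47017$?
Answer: $47017$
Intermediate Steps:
$N{\left(O,r \right)} = 0$
$N{\left(-158,-109 \right)} - -47017 = 0 - -47017 = 0 + 47017 = 47017$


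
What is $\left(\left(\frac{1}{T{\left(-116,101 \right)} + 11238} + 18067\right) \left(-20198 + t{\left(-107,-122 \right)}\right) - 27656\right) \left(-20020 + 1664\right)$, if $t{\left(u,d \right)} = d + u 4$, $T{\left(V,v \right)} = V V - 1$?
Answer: $\frac{56640225766984288}{8231} \approx 6.8813 \cdot 10^{12}$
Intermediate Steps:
$T{\left(V,v \right)} = -1 + V^{2}$ ($T{\left(V,v \right)} = V^{2} - 1 = -1 + V^{2}$)
$t{\left(u,d \right)} = d + 4 u$
$\left(\left(\frac{1}{T{\left(-116,101 \right)} + 11238} + 18067\right) \left(-20198 + t{\left(-107,-122 \right)}\right) - 27656\right) \left(-20020 + 1664\right) = \left(\left(\frac{1}{\left(-1 + \left(-116\right)^{2}\right) + 11238} + 18067\right) \left(-20198 + \left(-122 + 4 \left(-107\right)\right)\right) - 27656\right) \left(-20020 + 1664\right) = \left(\left(\frac{1}{\left(-1 + 13456\right) + 11238} + 18067\right) \left(-20198 - 550\right) - 27656\right) \left(-18356\right) = \left(\left(\frac{1}{13455 + 11238} + 18067\right) \left(-20198 - 550\right) - 27656\right) \left(-18356\right) = \left(\left(\frac{1}{24693} + 18067\right) \left(-20748\right) - 27656\right) \left(-18356\right) = \left(\frac{446128432}{24693} \left(-20748\right) - 27656\right) \left(-18356\right) = \left(- \frac{3085424235712}{8231} - 27656\right) \left(-18356\right) = \left(- \frac{3085651872248}{8231}\right) \left(-18356\right) = \frac{56640225766984288}{8231}$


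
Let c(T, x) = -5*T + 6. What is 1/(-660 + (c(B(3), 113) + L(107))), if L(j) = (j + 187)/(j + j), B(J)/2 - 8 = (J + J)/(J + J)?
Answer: -107/79461 ≈ -0.0013466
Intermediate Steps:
B(J) = 18 (B(J) = 16 + 2*((J + J)/(J + J)) = 16 + 2*((2*J)/((2*J))) = 16 + 2*((2*J)*(1/(2*J))) = 16 + 2*1 = 16 + 2 = 18)
c(T, x) = 6 - 5*T
L(j) = (187 + j)/(2*j) (L(j) = (187 + j)/((2*j)) = (187 + j)*(1/(2*j)) = (187 + j)/(2*j))
1/(-660 + (c(B(3), 113) + L(107))) = 1/(-660 + ((6 - 5*18) + (½)*(187 + 107)/107)) = 1/(-660 + ((6 - 90) + (½)*(1/107)*294)) = 1/(-660 + (-84 + 147/107)) = 1/(-660 - 8841/107) = 1/(-79461/107) = -107/79461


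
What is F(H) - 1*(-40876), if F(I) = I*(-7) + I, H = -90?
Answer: 41416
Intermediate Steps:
F(I) = -6*I (F(I) = -7*I + I = -6*I)
F(H) - 1*(-40876) = -6*(-90) - 1*(-40876) = 540 + 40876 = 41416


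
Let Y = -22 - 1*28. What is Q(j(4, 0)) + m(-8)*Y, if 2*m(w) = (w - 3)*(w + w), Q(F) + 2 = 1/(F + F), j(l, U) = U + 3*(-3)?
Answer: -79237/18 ≈ -4402.1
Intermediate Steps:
Y = -50 (Y = -22 - 28 = -50)
j(l, U) = -9 + U (j(l, U) = U - 9 = -9 + U)
Q(F) = -2 + 1/(2*F) (Q(F) = -2 + 1/(F + F) = -2 + 1/(2*F))
m(w) = w*(-3 + w) (m(w) = ((w - 3)*(w + w))/2 = ((-3 + w)*(2*w))/2 = (2*w*(-3 + w))/2 = w*(-3 + w))
Q(j(4, 0)) + m(-8)*Y = (-2 + 1/(2*(-9 + 0))) - 8*(-3 - 8)*(-50) = (-2 + (½)/(-9)) - 8*(-11)*(-50) = (-2 + (½)*(-⅑)) + 88*(-50) = (-2 - 1/18) - 4400 = -37/18 - 4400 = -79237/18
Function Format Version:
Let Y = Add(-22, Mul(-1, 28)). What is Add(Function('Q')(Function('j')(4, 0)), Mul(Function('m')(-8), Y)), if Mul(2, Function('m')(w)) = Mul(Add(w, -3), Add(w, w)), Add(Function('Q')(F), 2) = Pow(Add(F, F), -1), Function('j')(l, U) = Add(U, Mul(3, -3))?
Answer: Rational(-79237, 18) ≈ -4402.1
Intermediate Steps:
Y = -50 (Y = Add(-22, -28) = -50)
Function('j')(l, U) = Add(-9, U) (Function('j')(l, U) = Add(U, -9) = Add(-9, U))
Function('Q')(F) = Add(-2, Mul(Rational(1, 2), Pow(F, -1))) (Function('Q')(F) = Add(-2, Pow(Add(F, F), -1)) = Add(-2, Pow(Mul(2, F), -1)) = Add(-2, Mul(Rational(1, 2), Pow(F, -1))))
Function('m')(w) = Mul(w, Add(-3, w)) (Function('m')(w) = Mul(Rational(1, 2), Mul(Add(w, -3), Add(w, w))) = Mul(Rational(1, 2), Mul(Add(-3, w), Mul(2, w))) = Mul(Rational(1, 2), Mul(2, w, Add(-3, w))) = Mul(w, Add(-3, w)))
Add(Function('Q')(Function('j')(4, 0)), Mul(Function('m')(-8), Y)) = Add(Add(-2, Mul(Rational(1, 2), Pow(Add(-9, 0), -1))), Mul(Mul(-8, Add(-3, -8)), -50)) = Add(Add(-2, Mul(Rational(1, 2), Pow(-9, -1))), Mul(Mul(-8, -11), -50)) = Add(Add(-2, Mul(Rational(1, 2), Rational(-1, 9))), Mul(88, -50)) = Add(Add(-2, Rational(-1, 18)), -4400) = Add(Rational(-37, 18), -4400) = Rational(-79237, 18)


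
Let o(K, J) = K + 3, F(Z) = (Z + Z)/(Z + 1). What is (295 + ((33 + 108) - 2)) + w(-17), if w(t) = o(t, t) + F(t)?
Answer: 3377/8 ≈ 422.13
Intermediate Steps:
F(Z) = 2*Z/(1 + Z) (F(Z) = (2*Z)/(1 + Z) = 2*Z/(1 + Z))
o(K, J) = 3 + K
w(t) = 3 + t + 2*t/(1 + t) (w(t) = (3 + t) + 2*t/(1 + t) = 3 + t + 2*t/(1 + t))
(295 + ((33 + 108) - 2)) + w(-17) = (295 + ((33 + 108) - 2)) + (3 + (-17)² + 6*(-17))/(1 - 17) = (295 + (141 - 2)) + (3 + 289 - 102)/(-16) = (295 + 139) - 1/16*190 = 434 - 95/8 = 3377/8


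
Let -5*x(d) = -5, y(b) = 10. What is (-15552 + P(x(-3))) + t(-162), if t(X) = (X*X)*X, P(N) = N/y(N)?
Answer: -42670799/10 ≈ -4.2671e+6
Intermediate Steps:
x(d) = 1 (x(d) = -⅕*(-5) = 1)
P(N) = N/10
t(X) = X³ (t(X) = X²*X = X³)
(-15552 + P(x(-3))) + t(-162) = (-15552 + (⅒)*1) + (-162)³ = (-15552 + ⅒) - 4251528 = -155519/10 - 4251528 = -42670799/10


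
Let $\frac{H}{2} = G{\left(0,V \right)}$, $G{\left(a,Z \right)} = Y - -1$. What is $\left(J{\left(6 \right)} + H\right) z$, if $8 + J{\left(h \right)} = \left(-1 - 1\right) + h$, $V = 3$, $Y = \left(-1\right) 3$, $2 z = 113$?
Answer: $-452$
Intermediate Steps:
$z = \frac{113}{2}$ ($z = \frac{1}{2} \cdot 113 = \frac{113}{2} \approx 56.5$)
$Y = -3$
$G{\left(a,Z \right)} = -2$ ($G{\left(a,Z \right)} = -3 - -1 = -3 + 1 = -2$)
$J{\left(h \right)} = -10 + h$ ($J{\left(h \right)} = -8 + \left(\left(-1 - 1\right) + h\right) = -8 + \left(-2 + h\right) = -10 + h$)
$H = -4$ ($H = 2 \left(-2\right) = -4$)
$\left(J{\left(6 \right)} + H\right) z = \left(\left(-10 + 6\right) - 4\right) \frac{113}{2} = \left(-4 - 4\right) \frac{113}{2} = \left(-8\right) \frac{113}{2} = -452$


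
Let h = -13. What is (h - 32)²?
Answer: 2025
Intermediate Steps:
(h - 32)² = (-13 - 32)² = (-45)² = 2025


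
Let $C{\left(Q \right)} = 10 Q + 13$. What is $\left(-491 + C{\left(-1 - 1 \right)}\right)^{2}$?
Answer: $248004$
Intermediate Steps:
$C{\left(Q \right)} = 13 + 10 Q$
$\left(-491 + C{\left(-1 - 1 \right)}\right)^{2} = \left(-491 + \left(13 + 10 \left(-1 - 1\right)\right)\right)^{2} = \left(-491 + \left(13 + 10 \left(-2\right)\right)\right)^{2} = \left(-491 + \left(13 - 20\right)\right)^{2} = \left(-491 - 7\right)^{2} = \left(-498\right)^{2} = 248004$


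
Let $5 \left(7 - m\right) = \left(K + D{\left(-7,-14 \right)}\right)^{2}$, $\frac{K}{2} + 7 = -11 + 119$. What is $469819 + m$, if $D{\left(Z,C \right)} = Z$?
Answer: $462221$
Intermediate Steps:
$K = 202$ ($K = -14 + 2 \left(-11 + 119\right) = -14 + 2 \cdot 108 = -14 + 216 = 202$)
$m = -7598$ ($m = 7 - \frac{\left(202 - 7\right)^{2}}{5} = 7 - \frac{195^{2}}{5} = 7 - 7605 = -7598$)
$469819 + m = 469819 - 7598 = 462221$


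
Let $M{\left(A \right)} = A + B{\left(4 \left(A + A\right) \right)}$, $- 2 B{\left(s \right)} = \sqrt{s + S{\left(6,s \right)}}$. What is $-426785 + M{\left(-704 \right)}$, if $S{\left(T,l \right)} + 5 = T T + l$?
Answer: $-427489 - \frac{i \sqrt{11233}}{2} \approx -4.2749 \cdot 10^{5} - 52.993 i$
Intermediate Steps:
$S{\left(T,l \right)} = -5 + l + T^{2}$ ($S{\left(T,l \right)} = -5 + \left(T T + l\right) = -5 + \left(T^{2} + l\right) = -5 + \left(l + T^{2}\right) = -5 + l + T^{2}$)
$B{\left(s \right)} = - \frac{\sqrt{31 + 2 s}}{2}$ ($B{\left(s \right)} = - \frac{\sqrt{s + \left(-5 + s + 6^{2}\right)}}{2} = - \frac{\sqrt{s + \left(-5 + s + 36\right)}}{2} = - \frac{\sqrt{s + \left(31 + s\right)}}{2} = - \frac{\sqrt{31 + 2 s}}{2}$)
$M{\left(A \right)} = A - \frac{\sqrt{31 + 16 A}}{2}$ ($M{\left(A \right)} = A - \frac{\sqrt{31 + 2 \cdot 4 \left(A + A\right)}}{2} = A - \frac{\sqrt{31 + 2 \cdot 4 \cdot 2 A}}{2} = A - \frac{\sqrt{31 + 2 \cdot 8 A}}{2} = A - \frac{\sqrt{31 + 16 A}}{2}$)
$-426785 + M{\left(-704 \right)} = -426785 - \left(704 + \frac{\sqrt{31 + 16 \left(-704\right)}}{2}\right) = -426785 - \left(704 + \frac{\sqrt{31 - 11264}}{2}\right) = -426785 - \left(704 + \frac{\sqrt{-11233}}{2}\right) = -426785 - \left(704 + \frac{i \sqrt{11233}}{2}\right) = -427489 - \frac{i \sqrt{11233}}{2}$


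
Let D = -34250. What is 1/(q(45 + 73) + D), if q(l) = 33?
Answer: -1/34217 ≈ -2.9225e-5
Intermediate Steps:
1/(q(45 + 73) + D) = 1/(33 - 34250) = 1/(-34217) = -1/34217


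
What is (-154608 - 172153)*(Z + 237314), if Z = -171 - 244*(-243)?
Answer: -96863397035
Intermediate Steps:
Z = 59121 (Z = -171 + 59292 = 59121)
(-154608 - 172153)*(Z + 237314) = (-154608 - 172153)*(59121 + 237314) = -326761*296435 = -96863397035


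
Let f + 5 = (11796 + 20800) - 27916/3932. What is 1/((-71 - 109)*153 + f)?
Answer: 983/4958154 ≈ 0.00019826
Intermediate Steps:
f = 32029974/983 (f = -5 + ((11796 + 20800) - 27916/3932) = -5 + (32596 - 27916*1/3932) = -5 + (32596 - 6979/983) = -5 + 32034889/983 = 32029974/983 ≈ 32584.)
1/((-71 - 109)*153 + f) = 1/((-71 - 109)*153 + 32029974/983) = 1/(-180*153 + 32029974/983) = 1/(-27540 + 32029974/983) = 1/(4958154/983) = 983/4958154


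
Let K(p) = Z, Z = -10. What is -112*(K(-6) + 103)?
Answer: -10416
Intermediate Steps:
K(p) = -10
-112*(K(-6) + 103) = -112*(-10 + 103) = -112*93 = -10416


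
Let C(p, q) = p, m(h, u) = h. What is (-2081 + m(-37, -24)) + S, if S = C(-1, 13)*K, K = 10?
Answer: -2128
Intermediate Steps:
S = -10 (S = -1*10 = -10)
(-2081 + m(-37, -24)) + S = (-2081 - 37) - 10 = -2118 - 10 = -2128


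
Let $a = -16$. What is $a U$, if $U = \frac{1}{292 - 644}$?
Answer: $\frac{1}{22} \approx 0.045455$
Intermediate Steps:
$U = - \frac{1}{352}$ ($U = \frac{1}{-352} = - \frac{1}{352} \approx -0.0028409$)
$a U = \left(-16\right) \left(- \frac{1}{352}\right) = \frac{1}{22}$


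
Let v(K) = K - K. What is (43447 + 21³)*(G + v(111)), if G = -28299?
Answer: -1491583692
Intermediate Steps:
v(K) = 0
(43447 + 21³)*(G + v(111)) = (43447 + 21³)*(-28299 + 0) = (43447 + 9261)*(-28299) = 52708*(-28299) = -1491583692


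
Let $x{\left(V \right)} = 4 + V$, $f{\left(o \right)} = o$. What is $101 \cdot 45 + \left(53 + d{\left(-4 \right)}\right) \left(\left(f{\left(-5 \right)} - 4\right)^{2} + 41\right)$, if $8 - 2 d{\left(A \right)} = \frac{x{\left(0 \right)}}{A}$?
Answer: $11560$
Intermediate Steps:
$d{\left(A \right)} = 4 - \frac{2}{A}$ ($d{\left(A \right)} = 4 - \frac{\left(4 + 0\right) \frac{1}{A}}{2} = 4 - \frac{4 \frac{1}{A}}{2} = 4 - \frac{2}{A}$)
$101 \cdot 45 + \left(53 + d{\left(-4 \right)}\right) \left(\left(f{\left(-5 \right)} - 4\right)^{2} + 41\right) = 101 \cdot 45 + \left(53 + \left(4 - \frac{2}{-4}\right)\right) \left(\left(-5 - 4\right)^{2} + 41\right) = 4545 + \left(53 + \left(4 - - \frac{1}{2}\right)\right) \left(\left(-9\right)^{2} + 41\right) = 4545 + \left(53 + \left(4 + \frac{1}{2}\right)\right) \left(81 + 41\right) = 4545 + \left(53 + \frac{9}{2}\right) 122 = 4545 + \frac{115}{2} \cdot 122 = 4545 + 7015 = 11560$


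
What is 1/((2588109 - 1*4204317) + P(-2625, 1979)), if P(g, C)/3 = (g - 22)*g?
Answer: 1/19228917 ≈ 5.2005e-8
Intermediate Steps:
P(g, C) = 3*g*(-22 + g) (P(g, C) = 3*((g - 22)*g) = 3*((-22 + g)*g) = 3*(g*(-22 + g)) = 3*g*(-22 + g))
1/((2588109 - 1*4204317) + P(-2625, 1979)) = 1/((2588109 - 1*4204317) + 3*(-2625)*(-22 - 2625)) = 1/((2588109 - 4204317) + 3*(-2625)*(-2647)) = 1/(-1616208 + 20845125) = 1/19228917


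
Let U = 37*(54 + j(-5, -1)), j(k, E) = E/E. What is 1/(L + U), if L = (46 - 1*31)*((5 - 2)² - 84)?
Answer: 1/910 ≈ 0.0010989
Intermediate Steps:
L = -1125 (L = (46 - 31)*(3² - 84) = 15*(9 - 84) = 15*(-75) = -1125)
j(k, E) = 1
U = 2035 (U = 37*(54 + 1) = 37*55 = 2035)
1/(L + U) = 1/(-1125 + 2035) = 1/910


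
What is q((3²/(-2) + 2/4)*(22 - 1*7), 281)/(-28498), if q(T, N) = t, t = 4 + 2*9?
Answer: -11/14249 ≈ -0.00077198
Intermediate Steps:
t = 22 (t = 4 + 18 = 22)
q(T, N) = 22
q((3²/(-2) + 2/4)*(22 - 1*7), 281)/(-28498) = 22/(-28498) = 22*(-1/28498) = -11/14249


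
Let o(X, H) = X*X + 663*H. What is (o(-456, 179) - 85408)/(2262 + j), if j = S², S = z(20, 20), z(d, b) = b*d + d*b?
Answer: 241205/642262 ≈ 0.37556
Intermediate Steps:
o(X, H) = X² + 663*H
z(d, b) = 2*b*d (z(d, b) = b*d + b*d = 2*b*d)
S = 800 (S = 2*20*20 = 800)
j = 640000 (j = 800² = 640000)
(o(-456, 179) - 85408)/(2262 + j) = (((-456)² + 663*179) - 85408)/(2262 + 640000) = ((207936 + 118677) - 85408)/642262 = (326613 - 85408)*(1/642262) = 241205*(1/642262) = 241205/642262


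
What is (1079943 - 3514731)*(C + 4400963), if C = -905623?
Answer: -8510411887920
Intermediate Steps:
(1079943 - 3514731)*(C + 4400963) = (1079943 - 3514731)*(-905623 + 4400963) = -2434788*3495340 = -8510411887920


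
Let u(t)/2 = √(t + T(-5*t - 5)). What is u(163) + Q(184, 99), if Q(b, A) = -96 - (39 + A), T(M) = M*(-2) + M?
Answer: -234 + 2*√983 ≈ -171.29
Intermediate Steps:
T(M) = -M (T(M) = -2*M + M = -M)
Q(b, A) = -135 - A (Q(b, A) = -96 + (-39 - A) = -135 - A)
u(t) = 2*√(5 + 6*t) (u(t) = 2*√(t - (-5*t - 5)) = 2*√(t - (-5 - 5*t)) = 2*√(t + (5 + 5*t)) = 2*√(5 + 6*t))
u(163) + Q(184, 99) = 2*√(5 + 6*163) + (-135 - 1*99) = 2*√(5 + 978) + (-135 - 99) = 2*√983 - 234 = -234 + 2*√983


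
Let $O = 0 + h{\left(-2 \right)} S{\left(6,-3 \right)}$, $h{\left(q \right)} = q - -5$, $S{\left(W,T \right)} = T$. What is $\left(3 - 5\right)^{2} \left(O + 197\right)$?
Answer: $752$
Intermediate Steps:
$h{\left(q \right)} = 5 + q$ ($h{\left(q \right)} = q + 5 = 5 + q$)
$O = -9$ ($O = 0 + \left(5 - 2\right) \left(-3\right) = 0 + 3 \left(-3\right) = 0 - 9 = -9$)
$\left(3 - 5\right)^{2} \left(O + 197\right) = \left(3 - 5\right)^{2} \left(-9 + 197\right) = \left(-2\right)^{2} \cdot 188 = 4 \cdot 188 = 752$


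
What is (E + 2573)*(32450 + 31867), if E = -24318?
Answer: -1398573165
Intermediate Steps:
(E + 2573)*(32450 + 31867) = (-24318 + 2573)*(32450 + 31867) = -21745*64317 = -1398573165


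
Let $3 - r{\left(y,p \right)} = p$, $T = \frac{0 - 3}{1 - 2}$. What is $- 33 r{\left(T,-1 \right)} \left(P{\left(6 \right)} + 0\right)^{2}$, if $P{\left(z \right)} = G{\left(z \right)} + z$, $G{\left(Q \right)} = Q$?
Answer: $-19008$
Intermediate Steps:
$T = 3$ ($T = - \frac{3}{-1} = \left(-3\right) \left(-1\right) = 3$)
$P{\left(z \right)} = 2 z$ ($P{\left(z \right)} = z + z = 2 z$)
$r{\left(y,p \right)} = 3 - p$
$- 33 r{\left(T,-1 \right)} \left(P{\left(6 \right)} + 0\right)^{2} = - 33 \left(3 - -1\right) \left(2 \cdot 6 + 0\right)^{2} = - 33 \left(3 + 1\right) \left(12 + 0\right)^{2} = \left(-33\right) 4 \cdot 12^{2} = \left(-132\right) 144 = -19008$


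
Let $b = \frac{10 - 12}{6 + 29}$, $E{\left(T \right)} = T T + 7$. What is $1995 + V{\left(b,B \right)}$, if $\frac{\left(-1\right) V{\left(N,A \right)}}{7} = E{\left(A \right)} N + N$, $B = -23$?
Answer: $\frac{11049}{5} \approx 2209.8$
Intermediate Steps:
$E{\left(T \right)} = 7 + T^{2}$ ($E{\left(T \right)} = T^{2} + 7 = 7 + T^{2}$)
$b = - \frac{2}{35} \approx -0.057143$
$V{\left(N,A \right)} = - 7 N - 7 N \left(7 + A^{2}\right)$ ($V{\left(N,A \right)} = - 7 \left(\left(7 + A^{2}\right) N + N\right) = - 7 \left(N \left(7 + A^{2}\right) + N\right) = - 7 \left(N + N \left(7 + A^{2}\right)\right) = - 7 N - 7 N \left(7 + A^{2}\right)$)
$1995 + V{\left(b,B \right)} = 1995 - - \frac{2 \left(8 + \left(-23\right)^{2}\right)}{5} = 1995 - - \frac{2 \left(8 + 529\right)}{5} = 1995 - \left(- \frac{2}{5}\right) 537 = 1995 + \frac{1074}{5} = \frac{11049}{5}$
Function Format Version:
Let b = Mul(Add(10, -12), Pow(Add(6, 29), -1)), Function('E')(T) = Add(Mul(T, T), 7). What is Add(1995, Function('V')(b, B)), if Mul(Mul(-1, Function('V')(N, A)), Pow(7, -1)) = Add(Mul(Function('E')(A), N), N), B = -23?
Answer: Rational(11049, 5) ≈ 2209.8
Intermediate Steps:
Function('E')(T) = Add(7, Pow(T, 2)) (Function('E')(T) = Add(Pow(T, 2), 7) = Add(7, Pow(T, 2)))
b = Rational(-2, 35) (b = Mul(-2, Pow(35, -1)) = Mul(-2, Rational(1, 35)) = Rational(-2, 35) ≈ -0.057143)
Function('V')(N, A) = Add(Mul(-7, N), Mul(-7, N, Add(7, Pow(A, 2)))) (Function('V')(N, A) = Mul(-7, Add(Mul(Add(7, Pow(A, 2)), N), N)) = Mul(-7, Add(Mul(N, Add(7, Pow(A, 2))), N)) = Mul(-7, Add(N, Mul(N, Add(7, Pow(A, 2))))) = Add(Mul(-7, N), Mul(-7, N, Add(7, Pow(A, 2)))))
Add(1995, Function('V')(b, B)) = Add(1995, Mul(-7, Rational(-2, 35), Add(8, Pow(-23, 2)))) = Add(1995, Mul(-7, Rational(-2, 35), Add(8, 529))) = Add(1995, Mul(-7, Rational(-2, 35), 537)) = Add(1995, Rational(1074, 5)) = Rational(11049, 5)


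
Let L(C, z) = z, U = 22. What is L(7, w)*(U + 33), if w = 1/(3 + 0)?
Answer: 55/3 ≈ 18.333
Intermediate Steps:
w = ⅓ (w = 1/3 = ⅓ ≈ 0.33333)
L(7, w)*(U + 33) = (22 + 33)/3 = (⅓)*55 = 55/3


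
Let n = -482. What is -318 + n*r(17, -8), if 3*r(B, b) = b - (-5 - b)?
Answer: 4348/3 ≈ 1449.3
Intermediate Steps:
r(B, b) = 5/3 + 2*b/3 (r(B, b) = (b - (-5 - b))/3 = (b + (5 + b))/3 = (5 + 2*b)/3 = 5/3 + 2*b/3)
-318 + n*r(17, -8) = -318 - 482*(5/3 + (⅔)*(-8)) = -318 - 482*(5/3 - 16/3) = -318 - 482*(-11/3) = -318 + 5302/3 = 4348/3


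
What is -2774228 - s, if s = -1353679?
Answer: -1420549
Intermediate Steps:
-2774228 - s = -2774228 - 1*(-1353679) = -2774228 + 1353679 = -1420549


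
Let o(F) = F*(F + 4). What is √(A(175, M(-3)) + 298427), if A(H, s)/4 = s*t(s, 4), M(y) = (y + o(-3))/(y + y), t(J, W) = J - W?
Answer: √298415 ≈ 546.27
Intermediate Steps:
o(F) = F*(4 + F)
M(y) = (-3 + y)/(2*y) (M(y) = (y - 3*(4 - 3))/(y + y) = (y - 3*1)/((2*y)) = (y - 3)*(1/(2*y)) = (-3 + y)*(1/(2*y)) = (-3 + y)/(2*y))
A(H, s) = 4*s*(-4 + s) (A(H, s) = 4*(s*(s - 1*4)) = 4*(s*(s - 4)) = 4*(s*(-4 + s)) = 4*s*(-4 + s))
√(A(175, M(-3)) + 298427) = √(4*((½)*(-3 - 3)/(-3))*(-4 + (½)*(-3 - 3)/(-3)) + 298427) = √(4*((½)*(-⅓)*(-6))*(-4 + (½)*(-⅓)*(-6)) + 298427) = √(4*1*(-4 + 1) + 298427) = √(4*1*(-3) + 298427) = √(-12 + 298427) = √298415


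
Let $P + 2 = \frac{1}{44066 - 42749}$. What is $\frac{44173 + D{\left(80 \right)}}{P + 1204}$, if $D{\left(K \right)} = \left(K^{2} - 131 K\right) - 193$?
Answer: $\frac{10509660}{316607} \approx 33.195$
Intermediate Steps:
$D{\left(K \right)} = -193 + K^{2} - 131 K$
$P = - \frac{2633}{1317}$ ($P = -2 + \frac{1}{44066 - 42749} = -2 + \frac{1}{1317} = - \frac{2633}{1317} \approx -1.9992$)
$\frac{44173 + D{\left(80 \right)}}{P + 1204} = \frac{44173 - \left(10673 - 6400\right)}{- \frac{2633}{1317} + 1204} = \frac{44173 - 4273}{\frac{1583035}{1317}} = \left(44173 - 4273\right) \frac{1317}{1583035} = 39900 \cdot \frac{1317}{1583035} = \frac{10509660}{316607}$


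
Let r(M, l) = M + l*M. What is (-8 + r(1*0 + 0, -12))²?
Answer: 64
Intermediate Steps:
r(M, l) = M + M*l
(-8 + r(1*0 + 0, -12))² = (-8 + (1*0 + 0)*(1 - 12))² = (-8 + (0 + 0)*(-11))² = (-8 + 0*(-11))² = (-8 + 0)² = (-8)² = 64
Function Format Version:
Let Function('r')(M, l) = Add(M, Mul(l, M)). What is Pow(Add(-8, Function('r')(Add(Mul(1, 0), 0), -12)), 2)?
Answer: 64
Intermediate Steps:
Function('r')(M, l) = Add(M, Mul(M, l))
Pow(Add(-8, Function('r')(Add(Mul(1, 0), 0), -12)), 2) = Pow(Add(-8, Mul(Add(Mul(1, 0), 0), Add(1, -12))), 2) = Pow(Add(-8, Mul(Add(0, 0), -11)), 2) = Pow(Add(-8, Mul(0, -11)), 2) = Pow(Add(-8, 0), 2) = Pow(-8, 2) = 64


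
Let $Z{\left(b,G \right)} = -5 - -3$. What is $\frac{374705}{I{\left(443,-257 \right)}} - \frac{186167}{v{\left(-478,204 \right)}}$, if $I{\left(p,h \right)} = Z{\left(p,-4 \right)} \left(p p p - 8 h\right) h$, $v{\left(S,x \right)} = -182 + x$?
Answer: $- \frac{2079827310721921}{245780406201} \approx -8462.1$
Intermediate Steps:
$Z{\left(b,G \right)} = -2$ ($Z{\left(b,G \right)} = -5 + 3 = -2$)
$I{\left(p,h \right)} = h \left(- 2 p^{3} + 16 h\right)$ ($I{\left(p,h \right)} = - 2 \left(p p p - 8 h\right) h = - 2 \left(p^{2} p - 8 h\right) h = - 2 \left(p^{3} - 8 h\right) h = \left(- 2 p^{3} + 16 h\right) h = h \left(- 2 p^{3} + 16 h\right)$)
$\frac{374705}{I{\left(443,-257 \right)}} - \frac{186167}{v{\left(-478,204 \right)}} = \frac{374705}{2 \left(-257\right) \left(- 443^{3} + 8 \left(-257\right)\right)} - \frac{186167}{-182 + 204} = \frac{374705}{2 \left(-257\right) \left(\left(-1\right) 86938307 - 2056\right)} - \frac{186167}{22} = \frac{374705}{2 \left(-257\right) \left(-86938307 - 2056\right)} - \frac{186167}{22} = \frac{374705}{2 \left(-257\right) \left(-86940363\right)} - \frac{186167}{22} = \frac{374705}{44687346582} - \frac{186167}{22} = - \frac{2079827310721921}{245780406201}$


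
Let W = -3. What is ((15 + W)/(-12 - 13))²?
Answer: 144/625 ≈ 0.23040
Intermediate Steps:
((15 + W)/(-12 - 13))² = ((15 - 3)/(-12 - 13))² = (12/(-25))² = (12*(-1/25))² = (-12/25)² = 144/625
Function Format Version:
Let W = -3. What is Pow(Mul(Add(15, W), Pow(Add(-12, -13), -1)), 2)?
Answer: Rational(144, 625) ≈ 0.23040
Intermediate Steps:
Pow(Mul(Add(15, W), Pow(Add(-12, -13), -1)), 2) = Pow(Mul(Add(15, -3), Pow(Add(-12, -13), -1)), 2) = Pow(Mul(12, Pow(-25, -1)), 2) = Pow(Mul(12, Rational(-1, 25)), 2) = Pow(Rational(-12, 25), 2) = Rational(144, 625)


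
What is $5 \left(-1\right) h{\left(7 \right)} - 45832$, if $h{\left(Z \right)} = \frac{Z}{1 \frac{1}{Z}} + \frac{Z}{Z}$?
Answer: $-46082$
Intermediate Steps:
$h{\left(Z \right)} = 1 + Z^{2}$ ($h{\left(Z \right)} = \frac{Z}{\frac{1}{Z}} + 1 = Z Z + 1 = Z^{2} + 1 = 1 + Z^{2}$)
$5 \left(-1\right) h{\left(7 \right)} - 45832 = 5 \left(-1\right) \left(1 + 7^{2}\right) - 45832 = - 5 \left(1 + 49\right) - 45832 = \left(-5\right) 50 - 45832 = -250 - 45832 = -46082$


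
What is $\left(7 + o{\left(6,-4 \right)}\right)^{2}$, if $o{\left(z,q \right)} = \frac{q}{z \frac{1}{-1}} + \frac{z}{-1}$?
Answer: $\frac{25}{9} \approx 2.7778$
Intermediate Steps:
$o{\left(z,q \right)} = - z - \frac{q}{z}$ ($o{\left(z,q \right)} = \frac{q}{z \left(-1\right)} + z \left(-1\right) = \frac{q}{\left(-1\right) z} - z = q \left(- \frac{1}{z}\right) - z = - \frac{q}{z} - z = - z - \frac{q}{z}$)
$\left(7 + o{\left(6,-4 \right)}\right)^{2} = \left(7 - \left(6 - \frac{4}{6}\right)\right)^{2} = \left(7 - \left(6 - \frac{2}{3}\right)\right)^{2} = \left(7 + \left(-6 + \frac{2}{3}\right)\right)^{2} = \left(7 - \frac{16}{3}\right)^{2} = \left(\frac{5}{3}\right)^{2} = \frac{25}{9}$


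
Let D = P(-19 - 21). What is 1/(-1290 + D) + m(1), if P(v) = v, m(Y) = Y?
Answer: 1329/1330 ≈ 0.99925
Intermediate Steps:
D = -40 (D = -19 - 21 = -40)
1/(-1290 + D) + m(1) = 1/(-1290 - 40) + 1 = 1/(-1330) + 1 = -1/1330 + 1 = 1329/1330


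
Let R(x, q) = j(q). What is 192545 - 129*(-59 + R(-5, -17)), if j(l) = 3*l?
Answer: 206735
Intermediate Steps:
R(x, q) = 3*q
192545 - 129*(-59 + R(-5, -17)) = 192545 - 129*(-59 + 3*(-17)) = 192545 - 129*(-59 - 51) = 192545 - 129*(-110) = 192545 - 1*(-14190) = 192545 + 14190 = 206735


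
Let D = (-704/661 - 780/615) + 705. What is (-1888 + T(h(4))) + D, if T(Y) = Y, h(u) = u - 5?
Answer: -32150820/27101 ≈ -1186.3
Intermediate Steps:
h(u) = -5 + u
D = 19042969/27101 (D = (-704*1/661 - 780*1/615) + 705 = (-704/661 - 52/41) + 705 = -63236/27101 + 705 = 19042969/27101 ≈ 702.67)
(-1888 + T(h(4))) + D = (-1888 + (-5 + 4)) + 19042969/27101 = (-1888 - 1) + 19042969/27101 = -1889 + 19042969/27101 = -32150820/27101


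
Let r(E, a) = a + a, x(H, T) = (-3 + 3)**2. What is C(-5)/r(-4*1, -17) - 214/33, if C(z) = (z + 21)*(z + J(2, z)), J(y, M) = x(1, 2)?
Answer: -2318/561 ≈ -4.1319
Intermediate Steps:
x(H, T) = 0 (x(H, T) = 0**2 = 0)
r(E, a) = 2*a
J(y, M) = 0
C(z) = z*(21 + z) (C(z) = (z + 21)*(z + 0) = (21 + z)*z = z*(21 + z))
C(-5)/r(-4*1, -17) - 214/33 = (-5*(21 - 5))/((2*(-17))) - 214/33 = -5*16/(-34) - 214*1/33 = -80*(-1/34) - 214/33 = 40/17 - 214/33 = -2318/561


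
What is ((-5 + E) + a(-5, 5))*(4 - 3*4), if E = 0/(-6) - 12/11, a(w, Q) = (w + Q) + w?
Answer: 976/11 ≈ 88.727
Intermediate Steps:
a(w, Q) = Q + 2*w (a(w, Q) = (Q + w) + w = Q + 2*w)
E = -12/11 (E = 0*(-⅙) - 12*1/11 = 0 - 12/11 = -12/11 ≈ -1.0909)
((-5 + E) + a(-5, 5))*(4 - 3*4) = ((-5 - 12/11) + (5 + 2*(-5)))*(4 - 3*4) = (-67/11 + (5 - 10))*(4 - 12) = (-67/11 - 5)*(-8) = -122/11*(-8) = 976/11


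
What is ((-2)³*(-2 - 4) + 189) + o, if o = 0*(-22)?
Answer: 237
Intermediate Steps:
o = 0
((-2)³*(-2 - 4) + 189) + o = ((-2)³*(-2 - 4) + 189) + 0 = (-8*(-6) + 189) + 0 = (48 + 189) + 0 = 237 + 0 = 237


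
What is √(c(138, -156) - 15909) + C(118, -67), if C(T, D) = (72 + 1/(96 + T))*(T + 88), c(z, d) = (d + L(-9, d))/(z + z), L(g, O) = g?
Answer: 1587127/107 + I*√33664709/46 ≈ 14833.0 + 126.13*I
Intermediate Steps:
c(z, d) = (-9 + d)/(2*z) (c(z, d) = (d - 9)/(z + z) = (-9 + d)/((2*z)) = (-9 + d)*(1/(2*z)) = (-9 + d)/(2*z))
C(T, D) = (72 + 1/(96 + T))*(88 + T)
√(c(138, -156) - 15909) + C(118, -67) = √((½)*(-9 - 156)/138 - 15909) + (608344 + 72*118² + 13249*118)/(96 + 118) = √((½)*(1/138)*(-165) - 15909) + (608344 + 72*13924 + 1563382)/214 = √(-55/92 - 15909) + (608344 + 1002528 + 1563382)/214 = √(-1463683/92) + (1/214)*3174254 = I*√33664709/46 + 1587127/107 = 1587127/107 + I*√33664709/46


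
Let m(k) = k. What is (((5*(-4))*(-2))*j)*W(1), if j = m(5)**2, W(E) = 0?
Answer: 0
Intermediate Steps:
j = 25 (j = 5**2 = 25)
(((5*(-4))*(-2))*j)*W(1) = (((5*(-4))*(-2))*25)*0 = (-20*(-2)*25)*0 = (40*25)*0 = 1000*0 = 0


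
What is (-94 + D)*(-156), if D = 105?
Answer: -1716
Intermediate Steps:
(-94 + D)*(-156) = (-94 + 105)*(-156) = 11*(-156) = -1716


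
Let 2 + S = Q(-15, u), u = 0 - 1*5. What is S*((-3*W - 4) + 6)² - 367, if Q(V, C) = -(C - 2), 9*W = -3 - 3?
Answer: -287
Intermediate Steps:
W = -⅔ (W = (-3 - 3)/9 = (⅑)*(-6) = -⅔ ≈ -0.66667)
u = -5 (u = 0 - 5 = -5)
Q(V, C) = 2 - C (Q(V, C) = -(-2 + C) = 2 - C)
S = 5 (S = -2 + (2 - 1*(-5)) = -2 + (2 + 5) = -2 + 7 = 5)
S*((-3*W - 4) + 6)² - 367 = 5*((-3*(-⅔) - 4) + 6)² - 367 = 5*((2 - 4) + 6)² - 367 = 5*(-2 + 6)² - 367 = 5*4² - 367 = 5*16 - 367 = 80 - 367 = -287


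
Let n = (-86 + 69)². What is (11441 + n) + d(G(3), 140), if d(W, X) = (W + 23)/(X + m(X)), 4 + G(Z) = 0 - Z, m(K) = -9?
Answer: 1536646/131 ≈ 11730.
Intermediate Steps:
G(Z) = -4 - Z (G(Z) = -4 + (0 - Z) = -4 - Z)
n = 289 (n = (-17)² = 289)
d(W, X) = (23 + W)/(-9 + X) (d(W, X) = (W + 23)/(X - 9) = (23 + W)/(-9 + X))
(11441 + n) + d(G(3), 140) = (11441 + 289) + (23 + (-4 - 1*3))/(-9 + 140) = 11730 + (23 + (-4 - 3))/131 = 11730 + (23 - 7)/131 = 11730 + (1/131)*16 = 11730 + 16/131 = 1536646/131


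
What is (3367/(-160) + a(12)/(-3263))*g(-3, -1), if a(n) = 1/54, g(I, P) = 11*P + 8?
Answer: 296636147/4698720 ≈ 63.131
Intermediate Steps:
g(I, P) = 8 + 11*P
a(n) = 1/54
(3367/(-160) + a(12)/(-3263))*g(-3, -1) = (3367/(-160) + (1/54)/(-3263))*(8 + 11*(-1)) = (3367*(-1/160) + (1/54)*(-1/3263))*(8 - 11) = (-3367/160 - 1/176202)*(-3) = -296636147/14096160*(-3) = 296636147/4698720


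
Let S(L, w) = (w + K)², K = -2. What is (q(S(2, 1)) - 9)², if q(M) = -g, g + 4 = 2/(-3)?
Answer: 169/9 ≈ 18.778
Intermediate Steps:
g = -14/3 (g = -4 + 2/(-3) = -4 + 2*(-⅓) = -4 - ⅔ = -14/3 ≈ -4.6667)
S(L, w) = (-2 + w)² (S(L, w) = (w - 2)² = (-2 + w)²)
q(M) = 14/3 (q(M) = -1*(-14/3) = 14/3)
(q(S(2, 1)) - 9)² = (14/3 - 9)² = (-13/3)² = 169/9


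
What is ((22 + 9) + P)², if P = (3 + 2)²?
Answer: 3136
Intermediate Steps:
P = 25 (P = 5² = 25)
((22 + 9) + P)² = ((22 + 9) + 25)² = (31 + 25)² = 56² = 3136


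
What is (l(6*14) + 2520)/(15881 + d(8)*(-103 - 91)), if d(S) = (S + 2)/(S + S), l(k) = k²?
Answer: 12768/21013 ≈ 0.60762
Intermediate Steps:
d(S) = (2 + S)/(2*S) (d(S) = (2 + S)/((2*S)) = (2 + S)*(1/(2*S)) = (2 + S)/(2*S))
(l(6*14) + 2520)/(15881 + d(8)*(-103 - 91)) = ((6*14)² + 2520)/(15881 + ((½)*(2 + 8)/8)*(-103 - 91)) = (84² + 2520)/(15881 + ((½)*(⅛)*10)*(-194)) = (7056 + 2520)/(15881 + (5/8)*(-194)) = 9576/(15881 - 485/4) = 9576/(63039/4) = 9576*(4/63039) = 12768/21013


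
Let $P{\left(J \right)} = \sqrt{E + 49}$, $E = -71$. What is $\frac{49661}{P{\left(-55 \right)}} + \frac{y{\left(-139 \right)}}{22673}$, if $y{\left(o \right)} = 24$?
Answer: $\frac{24}{22673} - \frac{49661 i \sqrt{22}}{22} \approx 0.0010585 - 10588.0 i$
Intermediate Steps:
$P{\left(J \right)} = i \sqrt{22}$ ($P{\left(J \right)} = \sqrt{-71 + 49} = \sqrt{-22} = i \sqrt{22}$)
$\frac{49661}{P{\left(-55 \right)}} + \frac{y{\left(-139 \right)}}{22673} = \frac{49661}{i \sqrt{22}} + \frac{24}{22673} = 49661 \left(- \frac{i \sqrt{22}}{22}\right) + 24 \cdot \frac{1}{22673} = - \frac{49661 i \sqrt{22}}{22} + \frac{24}{22673} = \frac{24}{22673} - \frac{49661 i \sqrt{22}}{22}$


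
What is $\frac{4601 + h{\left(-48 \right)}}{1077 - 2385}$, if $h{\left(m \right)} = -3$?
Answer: $- \frac{2299}{654} \approx -3.5153$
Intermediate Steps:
$\frac{4601 + h{\left(-48 \right)}}{1077 - 2385} = \frac{4601 - 3}{1077 - 2385} = \frac{4598}{-1308} = 4598 \left(- \frac{1}{1308}\right) = - \frac{2299}{654}$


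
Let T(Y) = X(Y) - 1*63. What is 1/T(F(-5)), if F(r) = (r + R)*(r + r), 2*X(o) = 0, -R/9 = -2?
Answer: -1/63 ≈ -0.015873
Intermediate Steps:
R = 18 (R = -9*(-2) = 18)
X(o) = 0 (X(o) = (½)*0 = 0)
F(r) = 2*r*(18 + r) (F(r) = (r + 18)*(r + r) = (18 + r)*(2*r) = 2*r*(18 + r))
T(Y) = -63 (T(Y) = 0 - 1*63 = 0 - 63 = -63)
1/T(F(-5)) = 1/(-63) = -1/63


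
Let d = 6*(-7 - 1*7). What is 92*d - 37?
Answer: -7765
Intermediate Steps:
d = -84 (d = 6*(-7 - 7) = 6*(-14) = -84)
92*d - 37 = 92*(-84) - 37 = -7728 - 37 = -7765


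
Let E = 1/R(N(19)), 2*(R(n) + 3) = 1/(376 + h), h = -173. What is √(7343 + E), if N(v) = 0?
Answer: 5*√435005697/1217 ≈ 85.689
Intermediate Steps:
R(n) = -1217/406 (R(n) = -3 + 1/(2*(376 - 173)) = -3 + (½)/203 = -3 + (½)*(1/203) = -3 + 1/406 = -1217/406)
E = -406/1217 (E = 1/(-1217/406) = -406/1217 ≈ -0.33361)
√(7343 + E) = √(7343 - 406/1217) = √(8936025/1217) = 5*√435005697/1217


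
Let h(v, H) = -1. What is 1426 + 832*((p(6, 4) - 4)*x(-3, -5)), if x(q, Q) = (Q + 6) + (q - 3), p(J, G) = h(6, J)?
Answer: 22226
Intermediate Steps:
p(J, G) = -1
x(q, Q) = 3 + Q + q (x(q, Q) = (6 + Q) + (-3 + q) = 3 + Q + q)
1426 + 832*((p(6, 4) - 4)*x(-3, -5)) = 1426 + 832*((-1 - 4)*(3 - 5 - 3)) = 1426 + 832*(-5*(-5)) = 1426 + 832*25 = 1426 + 20800 = 22226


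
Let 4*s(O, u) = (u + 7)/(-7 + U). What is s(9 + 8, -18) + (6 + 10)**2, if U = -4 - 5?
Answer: 16395/64 ≈ 256.17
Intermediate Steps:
U = -9
s(O, u) = -7/64 - u/64 (s(O, u) = ((u + 7)/(-7 - 9))/4 = ((7 + u)/(-16))/4 = ((7 + u)*(-1/16))/4 = (-7/16 - u/16)/4 = -7/64 - u/64)
s(9 + 8, -18) + (6 + 10)**2 = (-7/64 - 1/64*(-18)) + (6 + 10)**2 = (-7/64 + 9/32) + 16**2 = 11/64 + 256 = 16395/64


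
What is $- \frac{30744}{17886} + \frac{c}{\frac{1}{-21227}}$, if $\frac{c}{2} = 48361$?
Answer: $- \frac{6120344447138}{2981} \approx -2.0531 \cdot 10^{9}$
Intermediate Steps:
$c = 96722$ ($c = 2 \cdot 48361 = 96722$)
$- \frac{30744}{17886} + \frac{c}{\frac{1}{-21227}} = - \frac{30744}{17886} + \frac{96722}{\frac{1}{-21227}} = \left(-30744\right) \frac{1}{17886} + \frac{96722}{- \frac{1}{21227}} = - \frac{5124}{2981} + 96722 \left(-21227\right) = - \frac{5124}{2981} - 2053117894 = - \frac{6120344447138}{2981}$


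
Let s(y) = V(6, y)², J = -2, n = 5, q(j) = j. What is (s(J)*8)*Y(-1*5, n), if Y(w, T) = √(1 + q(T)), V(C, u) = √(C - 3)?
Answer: 24*√6 ≈ 58.788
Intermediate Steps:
V(C, u) = √(-3 + C)
Y(w, T) = √(1 + T)
s(y) = 3 (s(y) = (√(-3 + 6))² = (√3)² = 3)
(s(J)*8)*Y(-1*5, n) = (3*8)*√(1 + 5) = 24*√6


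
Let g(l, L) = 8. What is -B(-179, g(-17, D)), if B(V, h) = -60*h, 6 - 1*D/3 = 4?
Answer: 480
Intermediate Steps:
D = 6 (D = 18 - 3*4 = 18 - 12 = 6)
-B(-179, g(-17, D)) = -(-60)*8 = -1*(-480) = 480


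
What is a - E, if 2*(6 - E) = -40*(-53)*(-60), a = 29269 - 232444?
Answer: -266781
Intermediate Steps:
a = -203175
E = 63606 (E = 6 - (-40*(-53))*(-60)/2 = 6 - 1060*(-60) = 6 - 1/2*(-127200) = 6 + 63600 = 63606)
a - E = -203175 - 1*63606 = -203175 - 63606 = -266781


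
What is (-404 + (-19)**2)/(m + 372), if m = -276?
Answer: -43/96 ≈ -0.44792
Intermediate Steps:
(-404 + (-19)**2)/(m + 372) = (-404 + (-19)**2)/(-276 + 372) = (-404 + 361)/96 = -43*1/96 = -43/96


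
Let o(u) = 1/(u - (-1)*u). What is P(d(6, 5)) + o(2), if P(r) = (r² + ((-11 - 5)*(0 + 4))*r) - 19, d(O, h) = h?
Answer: -1255/4 ≈ -313.75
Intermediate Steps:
P(r) = -19 + r² - 64*r (P(r) = (r² + (-16*4)*r) - 19 = (r² - 64*r) - 19 = -19 + r² - 64*r)
o(u) = 1/(2*u) (o(u) = 1/(u + u) = 1/(2*u))
P(d(6, 5)) + o(2) = (-19 + 5² - 64*5) + (½)/2 = (-19 + 25 - 320) + (½)*(½) = -314 + ¼ = -1255/4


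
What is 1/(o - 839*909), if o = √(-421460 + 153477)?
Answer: -762651/581636815784 - I*√267983/581636815784 ≈ -1.3112e-6 - 8.9002e-10*I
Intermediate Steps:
o = I*√267983 (o = √(-267983) = I*√267983 ≈ 517.67*I)
1/(o - 839*909) = 1/(I*√267983 - 839*909) = 1/(I*√267983 - 762651) = 1/(-762651 + I*√267983)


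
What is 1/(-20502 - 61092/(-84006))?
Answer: -4667/95679440 ≈ -4.8777e-5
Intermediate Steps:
1/(-20502 - 61092/(-84006)) = 1/(-20502 - 61092*(-1/84006)) = 1/(-20502 + 3394/4667) = 1/(-95679440/4667) = -4667/95679440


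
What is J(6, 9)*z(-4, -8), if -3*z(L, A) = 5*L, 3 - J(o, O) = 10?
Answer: -140/3 ≈ -46.667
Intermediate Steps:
J(o, O) = -7 (J(o, O) = 3 - 1*10 = 3 - 10 = -7)
z(L, A) = -5*L/3
J(6, 9)*z(-4, -8) = -(-35)*(-4)/3 = -7*20/3 = -140/3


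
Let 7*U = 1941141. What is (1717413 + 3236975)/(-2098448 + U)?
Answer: -34680716/12747995 ≈ -2.7205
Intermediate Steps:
U = 1941141/7 (U = (1/7)*1941141 = 1941141/7 ≈ 2.7731e+5)
(1717413 + 3236975)/(-2098448 + U) = (1717413 + 3236975)/(-2098448 + 1941141/7) = 4954388/(-12747995/7) = 4954388*(-7/12747995) = -34680716/12747995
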